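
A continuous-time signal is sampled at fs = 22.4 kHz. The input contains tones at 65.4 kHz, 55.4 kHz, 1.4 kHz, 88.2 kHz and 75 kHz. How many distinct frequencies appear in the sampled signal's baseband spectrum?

4

fs/2 = 11.2 kHz.
65.4 kHz mod fs = 20.6 kHz.
20.6 kHz > fs/2 = 11.2 kHz, folds to fs − 20.6 kHz = 1.8 kHz.
55.4 kHz mod fs = 10.6 kHz.
10.6 kHz ≤ fs/2 = 11.2 kHz, appears at 10.6 kHz.
1.4 kHz ≤ fs/2 = 11.2 kHz, passes unchanged.
88.2 kHz mod fs = 21 kHz.
21 kHz > fs/2 = 11.2 kHz, folds to fs − 21 kHz = 1.4 kHz.
75 kHz mod fs = 7.8 kHz.
7.8 kHz ≤ fs/2 = 11.2 kHz, appears at 7.8 kHz.
Distinct values: {1.4 kHz, 1.8 kHz, 7.8 kHz, 10.6 kHz} → 4.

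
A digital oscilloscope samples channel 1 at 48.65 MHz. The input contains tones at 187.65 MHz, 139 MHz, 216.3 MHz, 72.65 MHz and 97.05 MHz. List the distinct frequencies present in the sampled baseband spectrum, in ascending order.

fs/2 = 24.325 MHz.
187.65 MHz mod fs = 41.7 MHz.
41.7 MHz > fs/2 = 24.325 MHz, folds to fs − 41.7 MHz = 6.95 MHz.
139 MHz mod fs = 41.7 MHz.
41.7 MHz > fs/2 = 24.325 MHz, folds to fs − 41.7 MHz = 6.95 MHz.
216.3 MHz mod fs = 21.7 MHz.
21.7 MHz ≤ fs/2 = 24.325 MHz, appears at 21.7 MHz.
72.65 MHz mod fs = 24 MHz.
24 MHz ≤ fs/2 = 24.325 MHz, appears at 24 MHz.
97.05 MHz mod fs = 48.4 MHz.
48.4 MHz > fs/2 = 24.325 MHz, folds to fs − 48.4 MHz = 0.25 MHz.
Distinct values: {0.25 MHz, 6.95 MHz, 21.7 MHz, 24 MHz}.

0.25 MHz, 6.95 MHz, 21.7 MHz, 24 MHz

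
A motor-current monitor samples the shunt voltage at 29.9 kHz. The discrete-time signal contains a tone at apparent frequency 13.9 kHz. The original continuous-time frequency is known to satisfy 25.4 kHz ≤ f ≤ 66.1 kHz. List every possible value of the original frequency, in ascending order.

Frequencies that alias to 13.9 kHz are k·fs ± 13.9 kHz for integer k ≥ 0.
k=0: 13.9 kHz.
k=1: 16 kHz, 43.8 kHz.
k=2: 45.9 kHz, 73.7 kHz.
k=3: 75.8 kHz, 103.6 kHz.
Within [25.4 kHz, 66.1 kHz]: 43.8 kHz, 45.9 kHz.

43.8 kHz, 45.9 kHz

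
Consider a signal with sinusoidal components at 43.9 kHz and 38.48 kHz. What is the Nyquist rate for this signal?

87.8 kHz

Highest-frequency component: 43.9 kHz.
Nyquist rate = 2 × 43.9 kHz = 87.8 kHz.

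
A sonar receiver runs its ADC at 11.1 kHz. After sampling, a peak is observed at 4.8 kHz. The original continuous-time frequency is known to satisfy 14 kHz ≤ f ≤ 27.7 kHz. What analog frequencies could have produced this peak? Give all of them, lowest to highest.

15.9 kHz, 17.4 kHz, 27 kHz

Frequencies that alias to 4.8 kHz are k·fs ± 4.8 kHz for integer k ≥ 0.
k=0: 4.8 kHz.
k=1: 6.3 kHz, 15.9 kHz.
k=2: 17.4 kHz, 27 kHz.
k=3: 28.5 kHz, 38.1 kHz.
Within [14 kHz, 27.7 kHz]: 15.9 kHz, 17.4 kHz, 27 kHz.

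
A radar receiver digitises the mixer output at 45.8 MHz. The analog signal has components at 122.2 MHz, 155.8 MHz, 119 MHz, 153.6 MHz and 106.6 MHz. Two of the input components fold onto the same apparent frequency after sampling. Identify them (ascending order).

119 MHz, 155.8 MHz

fs/2 = 22.9 MHz.
122.2 MHz mod fs = 30.6 MHz.
30.6 MHz > fs/2 = 22.9 MHz, folds to fs − 30.6 MHz = 15.2 MHz.
155.8 MHz mod fs = 18.4 MHz.
18.4 MHz ≤ fs/2 = 22.9 MHz, appears at 18.4 MHz.
119 MHz mod fs = 27.4 MHz.
27.4 MHz > fs/2 = 22.9 MHz, folds to fs − 27.4 MHz = 18.4 MHz.
153.6 MHz mod fs = 16.2 MHz.
16.2 MHz ≤ fs/2 = 22.9 MHz, appears at 16.2 MHz.
106.6 MHz mod fs = 15 MHz.
15 MHz ≤ fs/2 = 22.9 MHz, appears at 15 MHz.
119 MHz and 155.8 MHz both map to 18.4 MHz.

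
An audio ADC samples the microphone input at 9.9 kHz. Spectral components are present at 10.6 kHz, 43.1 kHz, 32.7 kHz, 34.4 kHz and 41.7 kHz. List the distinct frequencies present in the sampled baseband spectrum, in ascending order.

0.7 kHz, 2.1 kHz, 3 kHz, 3.5 kHz, 4.7 kHz

fs/2 = 4.95 kHz.
10.6 kHz mod fs = 0.7 kHz.
0.7 kHz ≤ fs/2 = 4.95 kHz, appears at 0.7 kHz.
43.1 kHz mod fs = 3.5 kHz.
3.5 kHz ≤ fs/2 = 4.95 kHz, appears at 3.5 kHz.
32.7 kHz mod fs = 3 kHz.
3 kHz ≤ fs/2 = 4.95 kHz, appears at 3 kHz.
34.4 kHz mod fs = 4.7 kHz.
4.7 kHz ≤ fs/2 = 4.95 kHz, appears at 4.7 kHz.
41.7 kHz mod fs = 2.1 kHz.
2.1 kHz ≤ fs/2 = 4.95 kHz, appears at 2.1 kHz.
Distinct values: {0.7 kHz, 2.1 kHz, 3 kHz, 3.5 kHz, 4.7 kHz}.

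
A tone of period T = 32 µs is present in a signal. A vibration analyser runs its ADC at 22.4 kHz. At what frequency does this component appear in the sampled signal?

8.85 kHz

T = 32 µs → f = 1/T = 31.25 kHz.
31.25 kHz mod fs = 8.85 kHz.
8.85 kHz ≤ fs/2 = 11.2 kHz, appears at 8.85 kHz.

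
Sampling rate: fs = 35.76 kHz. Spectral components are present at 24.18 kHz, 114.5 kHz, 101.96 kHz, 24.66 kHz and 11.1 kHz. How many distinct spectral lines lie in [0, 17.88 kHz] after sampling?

fs/2 = 17.88 kHz.
24.18 kHz > fs/2 = 17.88 kHz, folds to fs − 24.18 kHz = 11.58 kHz.
114.5 kHz mod fs = 7.22 kHz.
7.22 kHz ≤ fs/2 = 17.88 kHz, appears at 7.22 kHz.
101.96 kHz mod fs = 30.44 kHz.
30.44 kHz > fs/2 = 17.88 kHz, folds to fs − 30.44 kHz = 5.32 kHz.
24.66 kHz > fs/2 = 17.88 kHz, folds to fs − 24.66 kHz = 11.1 kHz.
11.1 kHz ≤ fs/2 = 17.88 kHz, passes unchanged.
Distinct values: {5.32 kHz, 7.22 kHz, 11.1 kHz, 11.58 kHz} → 4.

4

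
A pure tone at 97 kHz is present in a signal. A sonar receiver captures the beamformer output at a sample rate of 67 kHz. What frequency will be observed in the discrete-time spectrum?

30 kHz

97 kHz mod fs = 30 kHz.
30 kHz ≤ fs/2 = 33.5 kHz, appears at 30 kHz.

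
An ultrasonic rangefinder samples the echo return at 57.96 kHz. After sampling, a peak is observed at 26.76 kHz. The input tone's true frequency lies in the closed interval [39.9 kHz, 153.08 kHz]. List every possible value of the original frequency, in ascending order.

84.72 kHz, 89.16 kHz, 142.68 kHz, 147.12 kHz

Frequencies that alias to 26.76 kHz are k·fs ± 26.76 kHz for integer k ≥ 0.
k=0: 26.76 kHz.
k=1: 31.2 kHz, 84.72 kHz.
k=2: 89.16 kHz, 142.68 kHz.
k=3: 147.12 kHz, 200.64 kHz.
k=4: 205.08 kHz, 258.6 kHz.
Within [39.9 kHz, 153.08 kHz]: 84.72 kHz, 89.16 kHz, 142.68 kHz, 147.12 kHz.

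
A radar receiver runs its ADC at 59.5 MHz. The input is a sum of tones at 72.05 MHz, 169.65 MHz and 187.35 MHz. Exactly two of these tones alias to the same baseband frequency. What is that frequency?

fs/2 = 29.75 MHz.
72.05 MHz mod fs = 12.55 MHz.
12.55 MHz ≤ fs/2 = 29.75 MHz, appears at 12.55 MHz.
169.65 MHz mod fs = 50.65 MHz.
50.65 MHz > fs/2 = 29.75 MHz, folds to fs − 50.65 MHz = 8.85 MHz.
187.35 MHz mod fs = 8.85 MHz.
8.85 MHz ≤ fs/2 = 29.75 MHz, appears at 8.85 MHz.
169.65 MHz and 187.35 MHz both map to 8.85 MHz.

8.85 MHz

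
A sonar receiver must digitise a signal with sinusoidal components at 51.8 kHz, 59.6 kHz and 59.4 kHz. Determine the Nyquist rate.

Highest-frequency component: 59.6 kHz.
Nyquist rate = 2 × 59.6 kHz = 119.2 kHz.

119.2 kHz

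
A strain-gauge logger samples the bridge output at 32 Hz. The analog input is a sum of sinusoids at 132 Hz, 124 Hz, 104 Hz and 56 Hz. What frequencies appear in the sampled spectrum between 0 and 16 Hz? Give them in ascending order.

4 Hz, 8 Hz

fs/2 = 16 Hz.
132 Hz mod fs = 4 Hz.
4 Hz ≤ fs/2 = 16 Hz, appears at 4 Hz.
124 Hz mod fs = 28 Hz.
28 Hz > fs/2 = 16 Hz, folds to fs − 28 Hz = 4 Hz.
104 Hz mod fs = 8 Hz.
8 Hz ≤ fs/2 = 16 Hz, appears at 8 Hz.
56 Hz mod fs = 24 Hz.
24 Hz > fs/2 = 16 Hz, folds to fs − 24 Hz = 8 Hz.
Distinct values: {4 Hz, 8 Hz}.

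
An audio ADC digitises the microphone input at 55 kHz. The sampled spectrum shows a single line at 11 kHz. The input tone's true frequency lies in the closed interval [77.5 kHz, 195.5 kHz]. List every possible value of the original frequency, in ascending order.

Frequencies that alias to 11 kHz are k·fs ± 11 kHz for integer k ≥ 0.
k=0: 11 kHz.
k=1: 44 kHz, 66 kHz.
k=2: 99 kHz, 121 kHz.
k=3: 154 kHz, 176 kHz.
k=4: 209 kHz, 231 kHz.
Within [77.5 kHz, 195.5 kHz]: 99 kHz, 121 kHz, 154 kHz, 176 kHz.

99 kHz, 121 kHz, 154 kHz, 176 kHz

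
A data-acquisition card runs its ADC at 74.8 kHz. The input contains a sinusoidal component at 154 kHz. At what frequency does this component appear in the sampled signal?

4.4 kHz

154 kHz mod fs = 4.4 kHz.
4.4 kHz ≤ fs/2 = 37.4 kHz, appears at 4.4 kHz.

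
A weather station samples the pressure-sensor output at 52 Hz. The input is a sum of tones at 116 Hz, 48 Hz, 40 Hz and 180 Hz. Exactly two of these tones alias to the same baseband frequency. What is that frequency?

fs/2 = 26 Hz.
116 Hz mod fs = 12 Hz.
12 Hz ≤ fs/2 = 26 Hz, appears at 12 Hz.
48 Hz > fs/2 = 26 Hz, folds to fs − 48 Hz = 4 Hz.
40 Hz > fs/2 = 26 Hz, folds to fs − 40 Hz = 12 Hz.
180 Hz mod fs = 24 Hz.
24 Hz ≤ fs/2 = 26 Hz, appears at 24 Hz.
40 Hz and 116 Hz both map to 12 Hz.

12 Hz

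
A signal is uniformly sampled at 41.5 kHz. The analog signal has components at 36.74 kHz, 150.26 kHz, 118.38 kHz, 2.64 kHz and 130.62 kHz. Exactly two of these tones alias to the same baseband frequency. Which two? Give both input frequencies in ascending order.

118.38 kHz, 130.62 kHz

fs/2 = 20.75 kHz.
36.74 kHz > fs/2 = 20.75 kHz, folds to fs − 36.74 kHz = 4.76 kHz.
150.26 kHz mod fs = 25.76 kHz.
25.76 kHz > fs/2 = 20.75 kHz, folds to fs − 25.76 kHz = 15.74 kHz.
118.38 kHz mod fs = 35.38 kHz.
35.38 kHz > fs/2 = 20.75 kHz, folds to fs − 35.38 kHz = 6.12 kHz.
2.64 kHz ≤ fs/2 = 20.75 kHz, passes unchanged.
130.62 kHz mod fs = 6.12 kHz.
6.12 kHz ≤ fs/2 = 20.75 kHz, appears at 6.12 kHz.
118.38 kHz and 130.62 kHz both map to 6.12 kHz.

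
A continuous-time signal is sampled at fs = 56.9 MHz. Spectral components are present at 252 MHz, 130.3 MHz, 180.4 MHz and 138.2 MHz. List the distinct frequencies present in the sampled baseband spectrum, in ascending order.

fs/2 = 28.45 MHz.
252 MHz mod fs = 24.4 MHz.
24.4 MHz ≤ fs/2 = 28.45 MHz, appears at 24.4 MHz.
130.3 MHz mod fs = 16.5 MHz.
16.5 MHz ≤ fs/2 = 28.45 MHz, appears at 16.5 MHz.
180.4 MHz mod fs = 9.7 MHz.
9.7 MHz ≤ fs/2 = 28.45 MHz, appears at 9.7 MHz.
138.2 MHz mod fs = 24.4 MHz.
24.4 MHz ≤ fs/2 = 28.45 MHz, appears at 24.4 MHz.
Distinct values: {9.7 MHz, 16.5 MHz, 24.4 MHz}.

9.7 MHz, 16.5 MHz, 24.4 MHz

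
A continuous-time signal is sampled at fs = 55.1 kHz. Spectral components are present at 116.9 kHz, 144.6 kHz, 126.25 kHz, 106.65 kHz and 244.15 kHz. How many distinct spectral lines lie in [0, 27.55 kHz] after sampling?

5

fs/2 = 27.55 kHz.
116.9 kHz mod fs = 6.7 kHz.
6.7 kHz ≤ fs/2 = 27.55 kHz, appears at 6.7 kHz.
144.6 kHz mod fs = 34.4 kHz.
34.4 kHz > fs/2 = 27.55 kHz, folds to fs − 34.4 kHz = 20.7 kHz.
126.25 kHz mod fs = 16.05 kHz.
16.05 kHz ≤ fs/2 = 27.55 kHz, appears at 16.05 kHz.
106.65 kHz mod fs = 51.55 kHz.
51.55 kHz > fs/2 = 27.55 kHz, folds to fs − 51.55 kHz = 3.55 kHz.
244.15 kHz mod fs = 23.75 kHz.
23.75 kHz ≤ fs/2 = 27.55 kHz, appears at 23.75 kHz.
Distinct values: {3.55 kHz, 6.7 kHz, 16.05 kHz, 20.7 kHz, 23.75 kHz} → 5.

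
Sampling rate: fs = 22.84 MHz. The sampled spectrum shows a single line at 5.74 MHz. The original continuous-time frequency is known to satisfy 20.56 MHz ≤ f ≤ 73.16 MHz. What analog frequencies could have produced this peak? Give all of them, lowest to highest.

28.58 MHz, 39.94 MHz, 51.42 MHz, 62.78 MHz

Frequencies that alias to 5.74 MHz are k·fs ± 5.74 MHz for integer k ≥ 0.
k=0: 5.74 MHz.
k=1: 17.1 MHz, 28.58 MHz.
k=2: 39.94 MHz, 51.42 MHz.
k=3: 62.78 MHz, 74.26 MHz.
k=4: 85.62 MHz, 97.1 MHz.
Within [20.56 MHz, 73.16 MHz]: 28.58 MHz, 39.94 MHz, 51.42 MHz, 62.78 MHz.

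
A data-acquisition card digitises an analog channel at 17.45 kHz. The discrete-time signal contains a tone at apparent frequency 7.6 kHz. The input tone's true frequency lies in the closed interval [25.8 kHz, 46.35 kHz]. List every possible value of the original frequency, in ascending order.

27.3 kHz, 42.5 kHz, 44.75 kHz

Frequencies that alias to 7.6 kHz are k·fs ± 7.6 kHz for integer k ≥ 0.
k=0: 7.6 kHz.
k=1: 9.85 kHz, 25.05 kHz.
k=2: 27.3 kHz, 42.5 kHz.
k=3: 44.75 kHz, 59.95 kHz.
k=4: 62.2 kHz, 77.4 kHz.
Within [25.8 kHz, 46.35 kHz]: 27.3 kHz, 42.5 kHz, 44.75 kHz.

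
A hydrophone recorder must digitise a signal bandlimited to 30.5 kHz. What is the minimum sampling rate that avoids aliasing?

61 kHz

Nyquist rate = 2 × 30.5 kHz = 61 kHz.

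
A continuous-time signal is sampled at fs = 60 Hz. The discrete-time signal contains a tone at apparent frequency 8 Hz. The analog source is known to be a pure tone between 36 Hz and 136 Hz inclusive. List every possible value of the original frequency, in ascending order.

52 Hz, 68 Hz, 112 Hz, 128 Hz

Frequencies that alias to 8 Hz are k·fs ± 8 Hz for integer k ≥ 0.
k=0: 8 Hz.
k=1: 52 Hz, 68 Hz.
k=2: 112 Hz, 128 Hz.
k=3: 172 Hz, 188 Hz.
Within [36 Hz, 136 Hz]: 52 Hz, 68 Hz, 112 Hz, 128 Hz.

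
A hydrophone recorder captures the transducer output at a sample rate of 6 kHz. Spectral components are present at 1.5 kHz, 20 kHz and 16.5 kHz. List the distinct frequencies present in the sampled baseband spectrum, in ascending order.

fs/2 = 3 kHz.
1.5 kHz ≤ fs/2 = 3 kHz, passes unchanged.
20 kHz mod fs = 2 kHz.
2 kHz ≤ fs/2 = 3 kHz, appears at 2 kHz.
16.5 kHz mod fs = 4.5 kHz.
4.5 kHz > fs/2 = 3 kHz, folds to fs − 4.5 kHz = 1.5 kHz.
Distinct values: {1.5 kHz, 2 kHz}.

1.5 kHz, 2 kHz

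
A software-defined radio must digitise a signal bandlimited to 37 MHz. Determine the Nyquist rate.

74 MHz

Nyquist rate = 2 × 37 MHz = 74 MHz.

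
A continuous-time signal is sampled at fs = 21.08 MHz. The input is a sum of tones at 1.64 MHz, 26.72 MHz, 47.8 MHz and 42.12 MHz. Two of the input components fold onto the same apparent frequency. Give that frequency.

5.64 MHz

fs/2 = 10.54 MHz.
1.64 MHz ≤ fs/2 = 10.54 MHz, passes unchanged.
26.72 MHz mod fs = 5.64 MHz.
5.64 MHz ≤ fs/2 = 10.54 MHz, appears at 5.64 MHz.
47.8 MHz mod fs = 5.64 MHz.
5.64 MHz ≤ fs/2 = 10.54 MHz, appears at 5.64 MHz.
42.12 MHz mod fs = 21.04 MHz.
21.04 MHz > fs/2 = 10.54 MHz, folds to fs − 21.04 MHz = 0.04 MHz.
26.72 MHz and 47.8 MHz both map to 5.64 MHz.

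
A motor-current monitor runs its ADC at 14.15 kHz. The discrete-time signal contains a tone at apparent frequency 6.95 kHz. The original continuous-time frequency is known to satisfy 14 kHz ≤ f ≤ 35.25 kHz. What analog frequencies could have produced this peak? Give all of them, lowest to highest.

Frequencies that alias to 6.95 kHz are k·fs ± 6.95 kHz for integer k ≥ 0.
k=0: 6.95 kHz.
k=1: 7.2 kHz, 21.1 kHz.
k=2: 21.35 kHz, 35.25 kHz.
k=3: 35.5 kHz, 49.4 kHz.
Within [14 kHz, 35.25 kHz]: 21.1 kHz, 21.35 kHz, 35.25 kHz.

21.1 kHz, 21.35 kHz, 35.25 kHz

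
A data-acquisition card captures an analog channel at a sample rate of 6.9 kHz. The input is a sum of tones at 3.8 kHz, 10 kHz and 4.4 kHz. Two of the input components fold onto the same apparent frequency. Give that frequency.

3.1 kHz

fs/2 = 3.45 kHz.
3.8 kHz > fs/2 = 3.45 kHz, folds to fs − 3.8 kHz = 3.1 kHz.
10 kHz mod fs = 3.1 kHz.
3.1 kHz ≤ fs/2 = 3.45 kHz, appears at 3.1 kHz.
4.4 kHz > fs/2 = 3.45 kHz, folds to fs − 4.4 kHz = 2.5 kHz.
3.8 kHz and 10 kHz both map to 3.1 kHz.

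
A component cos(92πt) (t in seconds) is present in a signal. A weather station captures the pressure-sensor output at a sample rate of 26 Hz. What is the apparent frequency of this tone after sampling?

ω = 92π rad/s → f = ω/(2π) = 46 Hz.
46 Hz mod fs = 20 Hz.
20 Hz > fs/2 = 13 Hz, folds to fs − 20 Hz = 6 Hz.

6 Hz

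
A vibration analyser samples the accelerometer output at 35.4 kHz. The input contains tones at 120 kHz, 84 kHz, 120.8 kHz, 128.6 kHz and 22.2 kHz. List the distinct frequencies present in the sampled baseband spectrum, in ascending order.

13 kHz, 13.2 kHz, 13.8 kHz, 14.6 kHz

fs/2 = 17.7 kHz.
120 kHz mod fs = 13.8 kHz.
13.8 kHz ≤ fs/2 = 17.7 kHz, appears at 13.8 kHz.
84 kHz mod fs = 13.2 kHz.
13.2 kHz ≤ fs/2 = 17.7 kHz, appears at 13.2 kHz.
120.8 kHz mod fs = 14.6 kHz.
14.6 kHz ≤ fs/2 = 17.7 kHz, appears at 14.6 kHz.
128.6 kHz mod fs = 22.4 kHz.
22.4 kHz > fs/2 = 17.7 kHz, folds to fs − 22.4 kHz = 13 kHz.
22.2 kHz > fs/2 = 17.7 kHz, folds to fs − 22.2 kHz = 13.2 kHz.
Distinct values: {13 kHz, 13.2 kHz, 13.8 kHz, 14.6 kHz}.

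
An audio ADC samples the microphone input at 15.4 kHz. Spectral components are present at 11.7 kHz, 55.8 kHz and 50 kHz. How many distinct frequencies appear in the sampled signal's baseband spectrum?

3

fs/2 = 7.7 kHz.
11.7 kHz > fs/2 = 7.7 kHz, folds to fs − 11.7 kHz = 3.7 kHz.
55.8 kHz mod fs = 9.6 kHz.
9.6 kHz > fs/2 = 7.7 kHz, folds to fs − 9.6 kHz = 5.8 kHz.
50 kHz mod fs = 3.8 kHz.
3.8 kHz ≤ fs/2 = 7.7 kHz, appears at 3.8 kHz.
Distinct values: {3.7 kHz, 3.8 kHz, 5.8 kHz} → 3.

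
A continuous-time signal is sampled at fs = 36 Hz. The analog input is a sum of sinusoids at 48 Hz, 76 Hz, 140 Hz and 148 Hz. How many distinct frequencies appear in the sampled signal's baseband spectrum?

fs/2 = 18 Hz.
48 Hz mod fs = 12 Hz.
12 Hz ≤ fs/2 = 18 Hz, appears at 12 Hz.
76 Hz mod fs = 4 Hz.
4 Hz ≤ fs/2 = 18 Hz, appears at 4 Hz.
140 Hz mod fs = 32 Hz.
32 Hz > fs/2 = 18 Hz, folds to fs − 32 Hz = 4 Hz.
148 Hz mod fs = 4 Hz.
4 Hz ≤ fs/2 = 18 Hz, appears at 4 Hz.
Distinct values: {4 Hz, 12 Hz} → 2.

2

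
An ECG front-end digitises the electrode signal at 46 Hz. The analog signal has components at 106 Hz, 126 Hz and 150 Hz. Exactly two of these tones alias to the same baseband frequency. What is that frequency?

12 Hz

fs/2 = 23 Hz.
106 Hz mod fs = 14 Hz.
14 Hz ≤ fs/2 = 23 Hz, appears at 14 Hz.
126 Hz mod fs = 34 Hz.
34 Hz > fs/2 = 23 Hz, folds to fs − 34 Hz = 12 Hz.
150 Hz mod fs = 12 Hz.
12 Hz ≤ fs/2 = 23 Hz, appears at 12 Hz.
126 Hz and 150 Hz both map to 12 Hz.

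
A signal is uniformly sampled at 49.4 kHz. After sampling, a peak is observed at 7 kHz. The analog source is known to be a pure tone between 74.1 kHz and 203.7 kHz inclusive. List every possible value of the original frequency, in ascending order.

Frequencies that alias to 7 kHz are k·fs ± 7 kHz for integer k ≥ 0.
k=0: 7 kHz.
k=1: 42.4 kHz, 56.4 kHz.
k=2: 91.8 kHz, 105.8 kHz.
k=3: 141.2 kHz, 155.2 kHz.
k=4: 190.6 kHz, 204.6 kHz.
k=5: 240 kHz, 254 kHz.
Within [74.1 kHz, 203.7 kHz]: 91.8 kHz, 105.8 kHz, 141.2 kHz, 155.2 kHz, 190.6 kHz.

91.8 kHz, 105.8 kHz, 141.2 kHz, 155.2 kHz, 190.6 kHz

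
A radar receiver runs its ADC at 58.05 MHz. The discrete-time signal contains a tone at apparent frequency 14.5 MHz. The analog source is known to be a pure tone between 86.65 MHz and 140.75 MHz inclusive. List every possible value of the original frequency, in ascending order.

Frequencies that alias to 14.5 MHz are k·fs ± 14.5 MHz for integer k ≥ 0.
k=0: 14.5 MHz.
k=1: 43.55 MHz, 72.55 MHz.
k=2: 101.6 MHz, 130.6 MHz.
k=3: 159.65 MHz, 188.65 MHz.
Within [86.65 MHz, 140.75 MHz]: 101.6 MHz, 130.6 MHz.

101.6 MHz, 130.6 MHz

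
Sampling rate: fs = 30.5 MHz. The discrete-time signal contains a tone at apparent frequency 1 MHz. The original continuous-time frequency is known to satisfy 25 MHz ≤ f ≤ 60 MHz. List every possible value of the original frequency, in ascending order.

Frequencies that alias to 1 MHz are k·fs ± 1 MHz for integer k ≥ 0.
k=0: 1 MHz.
k=1: 29.5 MHz, 31.5 MHz.
k=2: 60 MHz, 62 MHz.
k=3: 90.5 MHz, 92.5 MHz.
Within [25 MHz, 60 MHz]: 29.5 MHz, 31.5 MHz, 60 MHz.

29.5 MHz, 31.5 MHz, 60 MHz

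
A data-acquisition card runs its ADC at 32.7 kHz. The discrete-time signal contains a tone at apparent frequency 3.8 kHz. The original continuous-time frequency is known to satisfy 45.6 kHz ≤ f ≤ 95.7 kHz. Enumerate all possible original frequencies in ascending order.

Frequencies that alias to 3.8 kHz are k·fs ± 3.8 kHz for integer k ≥ 0.
k=0: 3.8 kHz.
k=1: 28.9 kHz, 36.5 kHz.
k=2: 61.6 kHz, 69.2 kHz.
k=3: 94.3 kHz, 101.9 kHz.
k=4: 127 kHz, 134.6 kHz.
Within [45.6 kHz, 95.7 kHz]: 61.6 kHz, 69.2 kHz, 94.3 kHz.

61.6 kHz, 69.2 kHz, 94.3 kHz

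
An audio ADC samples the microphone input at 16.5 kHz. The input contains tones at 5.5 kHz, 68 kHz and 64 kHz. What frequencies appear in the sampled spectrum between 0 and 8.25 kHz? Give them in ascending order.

2 kHz, 5.5 kHz

fs/2 = 8.25 kHz.
5.5 kHz ≤ fs/2 = 8.25 kHz, passes unchanged.
68 kHz mod fs = 2 kHz.
2 kHz ≤ fs/2 = 8.25 kHz, appears at 2 kHz.
64 kHz mod fs = 14.5 kHz.
14.5 kHz > fs/2 = 8.25 kHz, folds to fs − 14.5 kHz = 2 kHz.
Distinct values: {2 kHz, 5.5 kHz}.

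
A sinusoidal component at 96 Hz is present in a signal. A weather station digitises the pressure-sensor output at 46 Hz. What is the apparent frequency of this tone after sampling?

4 Hz

96 Hz mod fs = 4 Hz.
4 Hz ≤ fs/2 = 23 Hz, appears at 4 Hz.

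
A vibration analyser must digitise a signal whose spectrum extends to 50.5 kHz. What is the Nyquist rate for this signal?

Nyquist rate = 2 × 50.5 kHz = 101 kHz.

101 kHz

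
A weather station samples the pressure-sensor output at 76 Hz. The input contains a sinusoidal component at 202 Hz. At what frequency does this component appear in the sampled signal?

202 Hz mod fs = 50 Hz.
50 Hz > fs/2 = 38 Hz, folds to fs − 50 Hz = 26 Hz.

26 Hz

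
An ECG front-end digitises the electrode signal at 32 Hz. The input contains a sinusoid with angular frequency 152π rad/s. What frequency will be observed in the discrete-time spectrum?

ω = 152π rad/s → f = ω/(2π) = 76 Hz.
76 Hz mod fs = 12 Hz.
12 Hz ≤ fs/2 = 16 Hz, appears at 12 Hz.

12 Hz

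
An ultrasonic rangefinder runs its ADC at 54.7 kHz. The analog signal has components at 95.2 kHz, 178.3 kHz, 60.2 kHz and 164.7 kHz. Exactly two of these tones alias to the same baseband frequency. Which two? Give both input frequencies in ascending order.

95.2 kHz, 178.3 kHz

fs/2 = 27.35 kHz.
95.2 kHz mod fs = 40.5 kHz.
40.5 kHz > fs/2 = 27.35 kHz, folds to fs − 40.5 kHz = 14.2 kHz.
178.3 kHz mod fs = 14.2 kHz.
14.2 kHz ≤ fs/2 = 27.35 kHz, appears at 14.2 kHz.
60.2 kHz mod fs = 5.5 kHz.
5.5 kHz ≤ fs/2 = 27.35 kHz, appears at 5.5 kHz.
164.7 kHz mod fs = 0.6 kHz.
0.6 kHz ≤ fs/2 = 27.35 kHz, appears at 0.6 kHz.
95.2 kHz and 178.3 kHz both map to 14.2 kHz.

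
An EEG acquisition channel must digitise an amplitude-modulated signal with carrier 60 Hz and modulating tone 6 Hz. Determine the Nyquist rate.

AM sidebands sit at fc ± fm = 54 Hz and 66 Hz.
Highest-frequency component: 66 Hz.
Nyquist rate = 2 × 66 Hz = 132 Hz.

132 Hz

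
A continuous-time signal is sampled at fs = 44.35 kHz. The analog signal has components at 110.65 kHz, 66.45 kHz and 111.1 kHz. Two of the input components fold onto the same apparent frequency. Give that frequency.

fs/2 = 22.175 kHz.
110.65 kHz mod fs = 21.95 kHz.
21.95 kHz ≤ fs/2 = 22.175 kHz, appears at 21.95 kHz.
66.45 kHz mod fs = 22.1 kHz.
22.1 kHz ≤ fs/2 = 22.175 kHz, appears at 22.1 kHz.
111.1 kHz mod fs = 22.4 kHz.
22.4 kHz > fs/2 = 22.175 kHz, folds to fs − 22.4 kHz = 21.95 kHz.
110.65 kHz and 111.1 kHz both map to 21.95 kHz.

21.95 kHz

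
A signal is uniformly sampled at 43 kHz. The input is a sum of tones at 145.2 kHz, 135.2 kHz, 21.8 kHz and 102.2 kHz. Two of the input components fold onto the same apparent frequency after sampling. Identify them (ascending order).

fs/2 = 21.5 kHz.
145.2 kHz mod fs = 16.2 kHz.
16.2 kHz ≤ fs/2 = 21.5 kHz, appears at 16.2 kHz.
135.2 kHz mod fs = 6.2 kHz.
6.2 kHz ≤ fs/2 = 21.5 kHz, appears at 6.2 kHz.
21.8 kHz > fs/2 = 21.5 kHz, folds to fs − 21.8 kHz = 21.2 kHz.
102.2 kHz mod fs = 16.2 kHz.
16.2 kHz ≤ fs/2 = 21.5 kHz, appears at 16.2 kHz.
102.2 kHz and 145.2 kHz both map to 16.2 kHz.

102.2 kHz, 145.2 kHz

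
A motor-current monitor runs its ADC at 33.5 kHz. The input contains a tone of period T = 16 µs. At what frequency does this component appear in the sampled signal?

4.5 kHz

T = 16 µs → f = 1/T = 62.5 kHz.
62.5 kHz mod fs = 29 kHz.
29 kHz > fs/2 = 16.75 kHz, folds to fs − 29 kHz = 4.5 kHz.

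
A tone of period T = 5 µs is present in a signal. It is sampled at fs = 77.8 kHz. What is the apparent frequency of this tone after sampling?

T = 5 µs → f = 1/T = 200 kHz.
200 kHz mod fs = 44.4 kHz.
44.4 kHz > fs/2 = 38.9 kHz, folds to fs − 44.4 kHz = 33.4 kHz.

33.4 kHz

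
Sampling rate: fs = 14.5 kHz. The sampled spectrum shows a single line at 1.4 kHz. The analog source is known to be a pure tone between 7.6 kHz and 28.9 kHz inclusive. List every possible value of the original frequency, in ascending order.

Frequencies that alias to 1.4 kHz are k·fs ± 1.4 kHz for integer k ≥ 0.
k=0: 1.4 kHz.
k=1: 13.1 kHz, 15.9 kHz.
k=2: 27.6 kHz, 30.4 kHz.
k=3: 42.1 kHz, 44.9 kHz.
Within [7.6 kHz, 28.9 kHz]: 13.1 kHz, 15.9 kHz, 27.6 kHz.

13.1 kHz, 15.9 kHz, 27.6 kHz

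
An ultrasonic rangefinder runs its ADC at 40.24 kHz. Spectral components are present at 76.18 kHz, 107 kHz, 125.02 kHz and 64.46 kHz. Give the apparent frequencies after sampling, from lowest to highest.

fs/2 = 20.12 kHz.
76.18 kHz mod fs = 35.94 kHz.
35.94 kHz > fs/2 = 20.12 kHz, folds to fs − 35.94 kHz = 4.3 kHz.
107 kHz mod fs = 26.52 kHz.
26.52 kHz > fs/2 = 20.12 kHz, folds to fs − 26.52 kHz = 13.72 kHz.
125.02 kHz mod fs = 4.3 kHz.
4.3 kHz ≤ fs/2 = 20.12 kHz, appears at 4.3 kHz.
64.46 kHz mod fs = 24.22 kHz.
24.22 kHz > fs/2 = 20.12 kHz, folds to fs − 24.22 kHz = 16.02 kHz.
Distinct values: {4.3 kHz, 13.72 kHz, 16.02 kHz}.

4.3 kHz, 13.72 kHz, 16.02 kHz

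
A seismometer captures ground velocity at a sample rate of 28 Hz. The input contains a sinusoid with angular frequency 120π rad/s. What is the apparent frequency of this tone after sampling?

ω = 120π rad/s → f = ω/(2π) = 60 Hz.
60 Hz mod fs = 4 Hz.
4 Hz ≤ fs/2 = 14 Hz, appears at 4 Hz.

4 Hz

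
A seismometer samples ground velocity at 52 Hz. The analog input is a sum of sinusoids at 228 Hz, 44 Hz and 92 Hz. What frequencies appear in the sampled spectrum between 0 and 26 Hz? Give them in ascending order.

8 Hz, 12 Hz, 20 Hz

fs/2 = 26 Hz.
228 Hz mod fs = 20 Hz.
20 Hz ≤ fs/2 = 26 Hz, appears at 20 Hz.
44 Hz > fs/2 = 26 Hz, folds to fs − 44 Hz = 8 Hz.
92 Hz mod fs = 40 Hz.
40 Hz > fs/2 = 26 Hz, folds to fs − 40 Hz = 12 Hz.
Distinct values: {8 Hz, 12 Hz, 20 Hz}.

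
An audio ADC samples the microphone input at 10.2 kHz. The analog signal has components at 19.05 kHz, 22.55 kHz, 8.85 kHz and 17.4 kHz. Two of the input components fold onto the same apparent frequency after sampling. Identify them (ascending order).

8.85 kHz, 19.05 kHz

fs/2 = 5.1 kHz.
19.05 kHz mod fs = 8.85 kHz.
8.85 kHz > fs/2 = 5.1 kHz, folds to fs − 8.85 kHz = 1.35 kHz.
22.55 kHz mod fs = 2.15 kHz.
2.15 kHz ≤ fs/2 = 5.1 kHz, appears at 2.15 kHz.
8.85 kHz > fs/2 = 5.1 kHz, folds to fs − 8.85 kHz = 1.35 kHz.
17.4 kHz mod fs = 7.2 kHz.
7.2 kHz > fs/2 = 5.1 kHz, folds to fs − 7.2 kHz = 3 kHz.
8.85 kHz and 19.05 kHz both map to 1.35 kHz.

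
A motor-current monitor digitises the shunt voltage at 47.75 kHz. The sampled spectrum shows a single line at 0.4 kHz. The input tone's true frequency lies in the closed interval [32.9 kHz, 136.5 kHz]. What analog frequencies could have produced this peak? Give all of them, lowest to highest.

Frequencies that alias to 0.4 kHz are k·fs ± 0.4 kHz for integer k ≥ 0.
k=0: 0.4 kHz.
k=1: 47.35 kHz, 48.15 kHz.
k=2: 95.1 kHz, 95.9 kHz.
k=3: 142.85 kHz, 143.65 kHz.
Within [32.9 kHz, 136.5 kHz]: 47.35 kHz, 48.15 kHz, 95.1 kHz, 95.9 kHz.

47.35 kHz, 48.15 kHz, 95.1 kHz, 95.9 kHz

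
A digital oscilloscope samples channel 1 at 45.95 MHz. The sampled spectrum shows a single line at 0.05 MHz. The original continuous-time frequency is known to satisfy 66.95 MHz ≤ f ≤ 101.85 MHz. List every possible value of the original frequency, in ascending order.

91.85 MHz, 91.95 MHz

Frequencies that alias to 0.05 MHz are k·fs ± 0.05 MHz for integer k ≥ 0.
k=0: 0.05 MHz.
k=1: 45.9 MHz, 46 MHz.
k=2: 91.85 MHz, 91.95 MHz.
k=3: 137.8 MHz, 137.9 MHz.
Within [66.95 MHz, 101.85 MHz]: 91.85 MHz, 91.95 MHz.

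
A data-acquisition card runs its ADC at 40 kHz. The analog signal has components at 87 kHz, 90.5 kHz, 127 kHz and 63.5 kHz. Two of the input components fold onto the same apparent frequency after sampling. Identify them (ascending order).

fs/2 = 20 kHz.
87 kHz mod fs = 7 kHz.
7 kHz ≤ fs/2 = 20 kHz, appears at 7 kHz.
90.5 kHz mod fs = 10.5 kHz.
10.5 kHz ≤ fs/2 = 20 kHz, appears at 10.5 kHz.
127 kHz mod fs = 7 kHz.
7 kHz ≤ fs/2 = 20 kHz, appears at 7 kHz.
63.5 kHz mod fs = 23.5 kHz.
23.5 kHz > fs/2 = 20 kHz, folds to fs − 23.5 kHz = 16.5 kHz.
87 kHz and 127 kHz both map to 7 kHz.

87 kHz, 127 kHz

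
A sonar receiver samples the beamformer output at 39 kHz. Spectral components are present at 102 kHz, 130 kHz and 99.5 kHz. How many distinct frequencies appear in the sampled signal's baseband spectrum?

3

fs/2 = 19.5 kHz.
102 kHz mod fs = 24 kHz.
24 kHz > fs/2 = 19.5 kHz, folds to fs − 24 kHz = 15 kHz.
130 kHz mod fs = 13 kHz.
13 kHz ≤ fs/2 = 19.5 kHz, appears at 13 kHz.
99.5 kHz mod fs = 21.5 kHz.
21.5 kHz > fs/2 = 19.5 kHz, folds to fs − 21.5 kHz = 17.5 kHz.
Distinct values: {13 kHz, 15 kHz, 17.5 kHz} → 3.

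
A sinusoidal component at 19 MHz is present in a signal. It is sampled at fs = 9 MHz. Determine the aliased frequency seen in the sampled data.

19 MHz mod fs = 1 MHz.
1 MHz ≤ fs/2 = 4.5 MHz, appears at 1 MHz.

1 MHz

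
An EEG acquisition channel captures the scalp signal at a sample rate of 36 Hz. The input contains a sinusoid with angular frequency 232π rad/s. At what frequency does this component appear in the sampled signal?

ω = 232π rad/s → f = ω/(2π) = 116 Hz.
116 Hz mod fs = 8 Hz.
8 Hz ≤ fs/2 = 18 Hz, appears at 8 Hz.

8 Hz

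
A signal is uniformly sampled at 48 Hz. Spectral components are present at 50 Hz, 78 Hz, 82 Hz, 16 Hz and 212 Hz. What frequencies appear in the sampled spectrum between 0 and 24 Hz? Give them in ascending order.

fs/2 = 24 Hz.
50 Hz mod fs = 2 Hz.
2 Hz ≤ fs/2 = 24 Hz, appears at 2 Hz.
78 Hz mod fs = 30 Hz.
30 Hz > fs/2 = 24 Hz, folds to fs − 30 Hz = 18 Hz.
82 Hz mod fs = 34 Hz.
34 Hz > fs/2 = 24 Hz, folds to fs − 34 Hz = 14 Hz.
16 Hz ≤ fs/2 = 24 Hz, passes unchanged.
212 Hz mod fs = 20 Hz.
20 Hz ≤ fs/2 = 24 Hz, appears at 20 Hz.
Distinct values: {2 Hz, 14 Hz, 16 Hz, 18 Hz, 20 Hz}.

2 Hz, 14 Hz, 16 Hz, 18 Hz, 20 Hz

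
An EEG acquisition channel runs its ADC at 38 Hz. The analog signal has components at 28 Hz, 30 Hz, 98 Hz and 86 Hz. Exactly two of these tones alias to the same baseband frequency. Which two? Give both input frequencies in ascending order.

fs/2 = 19 Hz.
28 Hz > fs/2 = 19 Hz, folds to fs − 28 Hz = 10 Hz.
30 Hz > fs/2 = 19 Hz, folds to fs − 30 Hz = 8 Hz.
98 Hz mod fs = 22 Hz.
22 Hz > fs/2 = 19 Hz, folds to fs − 22 Hz = 16 Hz.
86 Hz mod fs = 10 Hz.
10 Hz ≤ fs/2 = 19 Hz, appears at 10 Hz.
28 Hz and 86 Hz both map to 10 Hz.

28 Hz, 86 Hz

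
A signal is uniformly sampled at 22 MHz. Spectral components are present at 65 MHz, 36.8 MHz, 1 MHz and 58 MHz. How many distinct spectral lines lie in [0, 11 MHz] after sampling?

fs/2 = 11 MHz.
65 MHz mod fs = 21 MHz.
21 MHz > fs/2 = 11 MHz, folds to fs − 21 MHz = 1 MHz.
36.8 MHz mod fs = 14.8 MHz.
14.8 MHz > fs/2 = 11 MHz, folds to fs − 14.8 MHz = 7.2 MHz.
1 MHz ≤ fs/2 = 11 MHz, passes unchanged.
58 MHz mod fs = 14 MHz.
14 MHz > fs/2 = 11 MHz, folds to fs − 14 MHz = 8 MHz.
Distinct values: {1 MHz, 7.2 MHz, 8 MHz} → 3.

3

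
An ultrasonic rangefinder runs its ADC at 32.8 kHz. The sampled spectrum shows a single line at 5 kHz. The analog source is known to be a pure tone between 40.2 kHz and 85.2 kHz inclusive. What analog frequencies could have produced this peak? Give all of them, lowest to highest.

Frequencies that alias to 5 kHz are k·fs ± 5 kHz for integer k ≥ 0.
k=0: 5 kHz.
k=1: 27.8 kHz, 37.8 kHz.
k=2: 60.6 kHz, 70.6 kHz.
k=3: 93.4 kHz, 103.4 kHz.
Within [40.2 kHz, 85.2 kHz]: 60.6 kHz, 70.6 kHz.

60.6 kHz, 70.6 kHz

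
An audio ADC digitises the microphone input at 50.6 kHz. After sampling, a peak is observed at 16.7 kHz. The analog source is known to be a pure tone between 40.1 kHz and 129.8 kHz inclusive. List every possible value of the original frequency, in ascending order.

Frequencies that alias to 16.7 kHz are k·fs ± 16.7 kHz for integer k ≥ 0.
k=0: 16.7 kHz.
k=1: 33.9 kHz, 67.3 kHz.
k=2: 84.5 kHz, 117.9 kHz.
k=3: 135.1 kHz, 168.5 kHz.
Within [40.1 kHz, 129.8 kHz]: 67.3 kHz, 84.5 kHz, 117.9 kHz.

67.3 kHz, 84.5 kHz, 117.9 kHz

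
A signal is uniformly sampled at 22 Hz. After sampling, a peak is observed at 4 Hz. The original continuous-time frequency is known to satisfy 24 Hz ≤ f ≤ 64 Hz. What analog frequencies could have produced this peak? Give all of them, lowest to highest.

Frequencies that alias to 4 Hz are k·fs ± 4 Hz for integer k ≥ 0.
k=0: 4 Hz.
k=1: 18 Hz, 26 Hz.
k=2: 40 Hz, 48 Hz.
k=3: 62 Hz, 70 Hz.
k=4: 84 Hz, 92 Hz.
Within [24 Hz, 64 Hz]: 26 Hz, 40 Hz, 48 Hz, 62 Hz.

26 Hz, 40 Hz, 48 Hz, 62 Hz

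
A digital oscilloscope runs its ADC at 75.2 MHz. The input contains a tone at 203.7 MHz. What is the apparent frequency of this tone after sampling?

21.9 MHz

203.7 MHz mod fs = 53.3 MHz.
53.3 MHz > fs/2 = 37.6 MHz, folds to fs − 53.3 MHz = 21.9 MHz.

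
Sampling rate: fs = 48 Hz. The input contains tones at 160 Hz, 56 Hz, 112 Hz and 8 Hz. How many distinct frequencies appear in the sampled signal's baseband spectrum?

fs/2 = 24 Hz.
160 Hz mod fs = 16 Hz.
16 Hz ≤ fs/2 = 24 Hz, appears at 16 Hz.
56 Hz mod fs = 8 Hz.
8 Hz ≤ fs/2 = 24 Hz, appears at 8 Hz.
112 Hz mod fs = 16 Hz.
16 Hz ≤ fs/2 = 24 Hz, appears at 16 Hz.
8 Hz ≤ fs/2 = 24 Hz, passes unchanged.
Distinct values: {8 Hz, 16 Hz} → 2.

2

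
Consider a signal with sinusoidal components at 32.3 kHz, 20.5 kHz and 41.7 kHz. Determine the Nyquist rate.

83.4 kHz

Highest-frequency component: 41.7 kHz.
Nyquist rate = 2 × 41.7 kHz = 83.4 kHz.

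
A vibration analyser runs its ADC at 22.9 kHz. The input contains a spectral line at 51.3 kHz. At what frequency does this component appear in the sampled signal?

5.5 kHz

51.3 kHz mod fs = 5.5 kHz.
5.5 kHz ≤ fs/2 = 11.45 kHz, appears at 5.5 kHz.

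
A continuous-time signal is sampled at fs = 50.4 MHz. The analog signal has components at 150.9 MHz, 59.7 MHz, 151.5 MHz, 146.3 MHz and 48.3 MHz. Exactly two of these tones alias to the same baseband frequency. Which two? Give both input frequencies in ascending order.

fs/2 = 25.2 MHz.
150.9 MHz mod fs = 50.1 MHz.
50.1 MHz > fs/2 = 25.2 MHz, folds to fs − 50.1 MHz = 0.3 MHz.
59.7 MHz mod fs = 9.3 MHz.
9.3 MHz ≤ fs/2 = 25.2 MHz, appears at 9.3 MHz.
151.5 MHz mod fs = 0.3 MHz.
0.3 MHz ≤ fs/2 = 25.2 MHz, appears at 0.3 MHz.
146.3 MHz mod fs = 45.5 MHz.
45.5 MHz > fs/2 = 25.2 MHz, folds to fs − 45.5 MHz = 4.9 MHz.
48.3 MHz > fs/2 = 25.2 MHz, folds to fs − 48.3 MHz = 2.1 MHz.
150.9 MHz and 151.5 MHz both map to 0.3 MHz.

150.9 MHz, 151.5 MHz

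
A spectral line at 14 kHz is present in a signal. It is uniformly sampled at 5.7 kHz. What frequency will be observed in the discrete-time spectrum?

2.6 kHz

14 kHz mod fs = 2.6 kHz.
2.6 kHz ≤ fs/2 = 2.85 kHz, appears at 2.6 kHz.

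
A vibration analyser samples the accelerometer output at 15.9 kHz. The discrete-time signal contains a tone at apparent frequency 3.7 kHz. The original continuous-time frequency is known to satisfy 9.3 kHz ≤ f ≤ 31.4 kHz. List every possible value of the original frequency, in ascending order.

12.2 kHz, 19.6 kHz, 28.1 kHz

Frequencies that alias to 3.7 kHz are k·fs ± 3.7 kHz for integer k ≥ 0.
k=0: 3.7 kHz.
k=1: 12.2 kHz, 19.6 kHz.
k=2: 28.1 kHz, 35.5 kHz.
k=3: 44 kHz, 51.4 kHz.
Within [9.3 kHz, 31.4 kHz]: 12.2 kHz, 19.6 kHz, 28.1 kHz.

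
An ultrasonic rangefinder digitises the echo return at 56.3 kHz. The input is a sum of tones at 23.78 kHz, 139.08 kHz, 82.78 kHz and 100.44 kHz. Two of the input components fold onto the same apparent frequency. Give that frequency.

26.48 kHz

fs/2 = 28.15 kHz.
23.78 kHz ≤ fs/2 = 28.15 kHz, passes unchanged.
139.08 kHz mod fs = 26.48 kHz.
26.48 kHz ≤ fs/2 = 28.15 kHz, appears at 26.48 kHz.
82.78 kHz mod fs = 26.48 kHz.
26.48 kHz ≤ fs/2 = 28.15 kHz, appears at 26.48 kHz.
100.44 kHz mod fs = 44.14 kHz.
44.14 kHz > fs/2 = 28.15 kHz, folds to fs − 44.14 kHz = 12.16 kHz.
82.78 kHz and 139.08 kHz both map to 26.48 kHz.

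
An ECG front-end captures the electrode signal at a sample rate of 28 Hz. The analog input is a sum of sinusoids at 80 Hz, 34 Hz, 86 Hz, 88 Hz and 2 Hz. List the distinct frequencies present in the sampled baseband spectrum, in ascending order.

2 Hz, 4 Hz, 6 Hz

fs/2 = 14 Hz.
80 Hz mod fs = 24 Hz.
24 Hz > fs/2 = 14 Hz, folds to fs − 24 Hz = 4 Hz.
34 Hz mod fs = 6 Hz.
6 Hz ≤ fs/2 = 14 Hz, appears at 6 Hz.
86 Hz mod fs = 2 Hz.
2 Hz ≤ fs/2 = 14 Hz, appears at 2 Hz.
88 Hz mod fs = 4 Hz.
4 Hz ≤ fs/2 = 14 Hz, appears at 4 Hz.
2 Hz ≤ fs/2 = 14 Hz, passes unchanged.
Distinct values: {2 Hz, 4 Hz, 6 Hz}.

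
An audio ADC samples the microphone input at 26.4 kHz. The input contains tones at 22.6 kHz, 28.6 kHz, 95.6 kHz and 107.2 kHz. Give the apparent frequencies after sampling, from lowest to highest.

fs/2 = 13.2 kHz.
22.6 kHz > fs/2 = 13.2 kHz, folds to fs − 22.6 kHz = 3.8 kHz.
28.6 kHz mod fs = 2.2 kHz.
2.2 kHz ≤ fs/2 = 13.2 kHz, appears at 2.2 kHz.
95.6 kHz mod fs = 16.4 kHz.
16.4 kHz > fs/2 = 13.2 kHz, folds to fs − 16.4 kHz = 10 kHz.
107.2 kHz mod fs = 1.6 kHz.
1.6 kHz ≤ fs/2 = 13.2 kHz, appears at 1.6 kHz.
Distinct values: {1.6 kHz, 2.2 kHz, 3.8 kHz, 10 kHz}.

1.6 kHz, 2.2 kHz, 3.8 kHz, 10 kHz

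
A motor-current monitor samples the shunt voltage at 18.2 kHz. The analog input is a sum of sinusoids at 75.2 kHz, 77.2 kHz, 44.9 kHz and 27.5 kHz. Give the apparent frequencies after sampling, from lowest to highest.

fs/2 = 9.1 kHz.
75.2 kHz mod fs = 2.4 kHz.
2.4 kHz ≤ fs/2 = 9.1 kHz, appears at 2.4 kHz.
77.2 kHz mod fs = 4.4 kHz.
4.4 kHz ≤ fs/2 = 9.1 kHz, appears at 4.4 kHz.
44.9 kHz mod fs = 8.5 kHz.
8.5 kHz ≤ fs/2 = 9.1 kHz, appears at 8.5 kHz.
27.5 kHz mod fs = 9.3 kHz.
9.3 kHz > fs/2 = 9.1 kHz, folds to fs − 9.3 kHz = 8.9 kHz.
Distinct values: {2.4 kHz, 4.4 kHz, 8.5 kHz, 8.9 kHz}.

2.4 kHz, 4.4 kHz, 8.5 kHz, 8.9 kHz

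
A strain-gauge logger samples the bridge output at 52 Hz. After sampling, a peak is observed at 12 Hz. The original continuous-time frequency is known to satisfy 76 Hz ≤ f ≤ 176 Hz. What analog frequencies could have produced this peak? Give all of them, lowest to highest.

Frequencies that alias to 12 Hz are k·fs ± 12 Hz for integer k ≥ 0.
k=0: 12 Hz.
k=1: 40 Hz, 64 Hz.
k=2: 92 Hz, 116 Hz.
k=3: 144 Hz, 168 Hz.
k=4: 196 Hz, 220 Hz.
Within [76 Hz, 176 Hz]: 92 Hz, 116 Hz, 144 Hz, 168 Hz.

92 Hz, 116 Hz, 144 Hz, 168 Hz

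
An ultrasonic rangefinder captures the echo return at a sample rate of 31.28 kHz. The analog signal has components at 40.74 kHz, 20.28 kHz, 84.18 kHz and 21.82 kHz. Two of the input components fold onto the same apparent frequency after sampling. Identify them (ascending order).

21.82 kHz, 40.74 kHz

fs/2 = 15.64 kHz.
40.74 kHz mod fs = 9.46 kHz.
9.46 kHz ≤ fs/2 = 15.64 kHz, appears at 9.46 kHz.
20.28 kHz > fs/2 = 15.64 kHz, folds to fs − 20.28 kHz = 11 kHz.
84.18 kHz mod fs = 21.62 kHz.
21.62 kHz > fs/2 = 15.64 kHz, folds to fs − 21.62 kHz = 9.66 kHz.
21.82 kHz > fs/2 = 15.64 kHz, folds to fs − 21.82 kHz = 9.46 kHz.
21.82 kHz and 40.74 kHz both map to 9.46 kHz.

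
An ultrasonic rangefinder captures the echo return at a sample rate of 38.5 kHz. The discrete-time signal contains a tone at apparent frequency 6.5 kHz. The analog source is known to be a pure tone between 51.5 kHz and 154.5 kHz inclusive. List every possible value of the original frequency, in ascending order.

70.5 kHz, 83.5 kHz, 109 kHz, 122 kHz, 147.5 kHz

Frequencies that alias to 6.5 kHz are k·fs ± 6.5 kHz for integer k ≥ 0.
k=0: 6.5 kHz.
k=1: 32 kHz, 45 kHz.
k=2: 70.5 kHz, 83.5 kHz.
k=3: 109 kHz, 122 kHz.
k=4: 147.5 kHz, 160.5 kHz.
k=5: 186 kHz, 199 kHz.
Within [51.5 kHz, 154.5 kHz]: 70.5 kHz, 83.5 kHz, 109 kHz, 122 kHz, 147.5 kHz.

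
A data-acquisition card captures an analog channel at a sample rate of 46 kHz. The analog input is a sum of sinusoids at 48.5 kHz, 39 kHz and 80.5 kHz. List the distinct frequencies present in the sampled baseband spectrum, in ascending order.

fs/2 = 23 kHz.
48.5 kHz mod fs = 2.5 kHz.
2.5 kHz ≤ fs/2 = 23 kHz, appears at 2.5 kHz.
39 kHz > fs/2 = 23 kHz, folds to fs − 39 kHz = 7 kHz.
80.5 kHz mod fs = 34.5 kHz.
34.5 kHz > fs/2 = 23 kHz, folds to fs − 34.5 kHz = 11.5 kHz.
Distinct values: {2.5 kHz, 7 kHz, 11.5 kHz}.

2.5 kHz, 7 kHz, 11.5 kHz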